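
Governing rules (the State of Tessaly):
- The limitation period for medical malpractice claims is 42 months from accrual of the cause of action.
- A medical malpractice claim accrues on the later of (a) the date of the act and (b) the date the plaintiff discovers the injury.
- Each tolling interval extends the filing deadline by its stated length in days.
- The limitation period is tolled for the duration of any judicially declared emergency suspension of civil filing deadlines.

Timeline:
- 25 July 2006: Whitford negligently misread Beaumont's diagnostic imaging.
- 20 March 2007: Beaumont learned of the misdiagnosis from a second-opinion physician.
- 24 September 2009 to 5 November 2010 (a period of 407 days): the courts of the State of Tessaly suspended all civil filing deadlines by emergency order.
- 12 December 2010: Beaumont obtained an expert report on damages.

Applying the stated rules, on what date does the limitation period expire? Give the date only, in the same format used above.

The claim accrued on 20 March 2007 — the later of the 25 July 2006 act and the 20 March 2007 discovery.
The untolled deadline — 42 months after 20 March 2007 — is 20 September 2010.
The period was tolled for 407 days by the emergency suspension of filing deadlines (24 September 2009 to 5 November 2010), pushing the deadline to 1 November 2011.
Nothing else in the chronology tolls or restarts the period.

1 November 2011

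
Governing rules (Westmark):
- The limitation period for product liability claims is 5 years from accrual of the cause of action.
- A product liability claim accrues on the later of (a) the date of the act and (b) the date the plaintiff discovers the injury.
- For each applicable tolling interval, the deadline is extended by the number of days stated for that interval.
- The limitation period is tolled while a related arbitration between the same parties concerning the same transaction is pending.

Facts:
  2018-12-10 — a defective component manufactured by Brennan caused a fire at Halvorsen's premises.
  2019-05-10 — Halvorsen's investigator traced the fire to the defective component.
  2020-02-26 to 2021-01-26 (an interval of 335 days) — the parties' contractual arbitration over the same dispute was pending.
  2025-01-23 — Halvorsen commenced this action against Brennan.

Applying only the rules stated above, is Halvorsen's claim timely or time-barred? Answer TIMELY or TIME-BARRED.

TIMELY

Because discovery on 2019-05-10 post-dates the 2018-12-10 act, accrual under the later-of rule falls on 2019-05-10.
Adding the 5 years base period to 2019-05-10 gives a deadline of 2024-05-10, before any tolling.
The period was tolled for 335 days by the pending related arbitration (2020-02-26 to 2021-01-26), pushing the deadline to 2025-04-10.
Halvorsen filed on 2025-01-23, before the 2025-04-10 deadline, so the action is timely.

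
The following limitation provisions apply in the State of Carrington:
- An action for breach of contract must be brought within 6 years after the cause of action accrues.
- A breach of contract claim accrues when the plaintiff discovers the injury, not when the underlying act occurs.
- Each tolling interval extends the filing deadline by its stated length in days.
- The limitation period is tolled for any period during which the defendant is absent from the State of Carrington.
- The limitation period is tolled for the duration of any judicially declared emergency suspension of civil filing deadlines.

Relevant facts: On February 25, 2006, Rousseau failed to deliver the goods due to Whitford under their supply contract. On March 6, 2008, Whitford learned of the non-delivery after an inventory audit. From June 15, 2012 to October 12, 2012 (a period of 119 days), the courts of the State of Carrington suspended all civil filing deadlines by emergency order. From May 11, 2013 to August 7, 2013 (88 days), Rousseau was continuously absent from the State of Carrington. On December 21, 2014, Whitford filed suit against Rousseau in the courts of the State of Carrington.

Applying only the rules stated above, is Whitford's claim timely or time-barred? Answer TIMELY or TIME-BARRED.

Under the discovery rule, the claim accrued on March 6, 2008, when Whitford discovered the injury — not on the February 25, 2006 date of the underlying act.
The untolled deadline — 6 years after March 6, 2008 — is March 6, 2014.
The emergency suspension of filing deadlines from June 15, 2012 to October 12, 2012 tolled the period for 119 days, extending the deadline to July 3, 2014.
The defendant's absence from the jurisdiction from May 11, 2013 to August 7, 2013 tolled the period for 88 days, extending the deadline to September 29, 2014.
The December 21, 2014 filing falls after the September 29, 2014 deadline; the claim is time-barred.

TIME-BARRED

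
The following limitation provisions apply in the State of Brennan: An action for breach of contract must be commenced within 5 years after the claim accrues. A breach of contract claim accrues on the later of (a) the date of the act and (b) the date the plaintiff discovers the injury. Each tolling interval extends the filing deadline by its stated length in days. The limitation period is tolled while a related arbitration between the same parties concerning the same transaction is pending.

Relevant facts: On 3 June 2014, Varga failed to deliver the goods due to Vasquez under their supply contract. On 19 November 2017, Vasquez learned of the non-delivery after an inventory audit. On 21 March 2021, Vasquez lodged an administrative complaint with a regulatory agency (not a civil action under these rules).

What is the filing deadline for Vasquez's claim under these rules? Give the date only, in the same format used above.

19 November 2022

The claim accrued on 19 November 2017 — the later of the 3 June 2014 act and the 19 November 2017 discovery.
The untolled deadline — 5 years after 19 November 2017 — is 19 November 2022.
The other events in the timeline have no effect on the limitation period under the stated rules.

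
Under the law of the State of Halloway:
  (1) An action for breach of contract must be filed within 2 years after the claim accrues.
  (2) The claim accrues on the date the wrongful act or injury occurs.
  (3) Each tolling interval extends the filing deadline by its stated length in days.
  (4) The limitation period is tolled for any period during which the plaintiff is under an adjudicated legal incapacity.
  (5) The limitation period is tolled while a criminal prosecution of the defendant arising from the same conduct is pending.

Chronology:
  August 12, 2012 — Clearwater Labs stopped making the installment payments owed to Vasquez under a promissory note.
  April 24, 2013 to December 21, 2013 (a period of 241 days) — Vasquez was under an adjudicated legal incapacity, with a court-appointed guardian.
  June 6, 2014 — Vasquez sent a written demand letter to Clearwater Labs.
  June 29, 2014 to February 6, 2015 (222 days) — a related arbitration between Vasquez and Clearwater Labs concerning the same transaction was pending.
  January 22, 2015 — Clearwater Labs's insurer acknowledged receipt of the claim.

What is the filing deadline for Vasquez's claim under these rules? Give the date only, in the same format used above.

The limitation period began to run on August 12, 2012.
The untolled deadline — 2 years after August 12, 2012 — is August 12, 2014.
The plaintiff's legal incapacity from April 24, 2013 to December 21, 2013 tolled the period for 241 days, extending the deadline to April 10, 2015.
No stated provision tolls the period for a pending arbitration, so the interval from June 29, 2014 to February 6, 2015 has no effect on the deadline.
The other events in the timeline have no effect on the limitation period under the stated rules.

April 10, 2015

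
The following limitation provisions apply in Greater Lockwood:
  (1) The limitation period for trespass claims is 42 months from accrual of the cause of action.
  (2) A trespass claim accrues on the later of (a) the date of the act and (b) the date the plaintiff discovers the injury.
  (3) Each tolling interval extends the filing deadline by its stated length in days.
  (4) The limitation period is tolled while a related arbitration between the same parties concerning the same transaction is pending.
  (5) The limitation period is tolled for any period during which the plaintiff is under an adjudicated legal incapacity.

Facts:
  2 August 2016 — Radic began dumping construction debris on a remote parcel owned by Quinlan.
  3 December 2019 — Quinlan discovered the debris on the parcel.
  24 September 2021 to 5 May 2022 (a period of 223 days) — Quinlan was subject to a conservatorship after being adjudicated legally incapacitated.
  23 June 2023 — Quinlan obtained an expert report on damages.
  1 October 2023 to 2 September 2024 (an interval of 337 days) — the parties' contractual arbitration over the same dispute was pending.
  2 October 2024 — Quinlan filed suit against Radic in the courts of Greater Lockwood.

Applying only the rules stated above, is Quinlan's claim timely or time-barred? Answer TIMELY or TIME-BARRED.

TIMELY

Taking the later of the act (2 August 2016) and discovery (3 December 2019), the claim accrued on 3 December 2019.
42 months from 3 December 2019 is 3 June 2023.
The period was tolled for 223 days by the plaintiff's legal incapacity (24 September 2021 to 5 May 2022), pushing the deadline to 12 January 2024.
The pending related arbitration from 1 October 2023 to 2 September 2024 tolled the period for 337 days, extending the deadline to 14 December 2024.
None of the other events listed affects the running of the period under the stated rules.
The 2 October 2024 filing precedes the 14 December 2024 deadline; the claim is timely.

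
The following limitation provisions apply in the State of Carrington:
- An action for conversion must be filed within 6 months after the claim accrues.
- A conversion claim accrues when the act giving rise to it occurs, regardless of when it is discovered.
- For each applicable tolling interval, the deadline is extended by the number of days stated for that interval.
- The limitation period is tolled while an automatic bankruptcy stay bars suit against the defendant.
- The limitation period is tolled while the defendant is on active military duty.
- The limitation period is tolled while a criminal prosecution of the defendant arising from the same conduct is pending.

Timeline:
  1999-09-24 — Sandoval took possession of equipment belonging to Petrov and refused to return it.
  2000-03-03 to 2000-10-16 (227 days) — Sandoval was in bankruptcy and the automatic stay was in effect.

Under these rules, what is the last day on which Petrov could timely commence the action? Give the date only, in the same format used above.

The claim accrued on 1999-09-24, when the wrongful act occurred.
The untolled deadline — 6 months after 1999-09-24 — is 2000-03-24.
The automatic bankruptcy stay from 2000-03-03 to 2000-10-16 tolled the period for 227 days, extending the deadline to 2000-11-06.

2000-11-06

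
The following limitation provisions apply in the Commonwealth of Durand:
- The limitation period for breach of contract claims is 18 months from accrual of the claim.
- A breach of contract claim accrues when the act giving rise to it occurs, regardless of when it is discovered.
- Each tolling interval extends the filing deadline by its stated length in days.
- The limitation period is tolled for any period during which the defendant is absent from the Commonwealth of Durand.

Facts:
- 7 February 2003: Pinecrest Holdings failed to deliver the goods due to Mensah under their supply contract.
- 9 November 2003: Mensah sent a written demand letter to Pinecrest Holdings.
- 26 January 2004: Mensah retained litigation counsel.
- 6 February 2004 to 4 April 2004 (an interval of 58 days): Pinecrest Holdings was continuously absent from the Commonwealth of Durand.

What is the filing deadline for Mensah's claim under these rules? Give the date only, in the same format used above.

The claim accrued on 7 February 2003, when the wrongful act occurred.
Adding the 18 months base period to 7 February 2003 gives a deadline of 7 August 2004, before any tolling.
The defendant's absence from the jurisdiction from 6 February 2004 to 4 April 2004 tolled the period for 58 days, extending the deadline to 4 October 2004.
The other events in the timeline have no effect on the limitation period under the stated rules.

4 October 2004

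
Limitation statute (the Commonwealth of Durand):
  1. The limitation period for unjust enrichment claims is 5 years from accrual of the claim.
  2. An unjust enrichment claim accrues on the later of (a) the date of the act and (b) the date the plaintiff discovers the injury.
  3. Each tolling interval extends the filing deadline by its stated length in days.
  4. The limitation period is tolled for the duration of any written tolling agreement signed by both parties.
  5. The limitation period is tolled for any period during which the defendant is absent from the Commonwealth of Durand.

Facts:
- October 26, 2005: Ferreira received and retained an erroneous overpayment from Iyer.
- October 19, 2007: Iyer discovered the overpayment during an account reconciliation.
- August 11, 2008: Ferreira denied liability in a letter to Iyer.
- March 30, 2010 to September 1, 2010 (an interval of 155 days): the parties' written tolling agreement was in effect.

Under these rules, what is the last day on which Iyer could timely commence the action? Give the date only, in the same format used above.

March 23, 2013

Taking the later of the act (October 26, 2005) and discovery (October 19, 2007), the claim accrued on October 19, 2007.
5 years from October 19, 2007 is October 19, 2012.
The written tolling agreement from March 30, 2010 to September 1, 2010 tolled the period for 155 days, extending the deadline to March 23, 2013.
None of the other events listed affects the running of the period under the stated rules.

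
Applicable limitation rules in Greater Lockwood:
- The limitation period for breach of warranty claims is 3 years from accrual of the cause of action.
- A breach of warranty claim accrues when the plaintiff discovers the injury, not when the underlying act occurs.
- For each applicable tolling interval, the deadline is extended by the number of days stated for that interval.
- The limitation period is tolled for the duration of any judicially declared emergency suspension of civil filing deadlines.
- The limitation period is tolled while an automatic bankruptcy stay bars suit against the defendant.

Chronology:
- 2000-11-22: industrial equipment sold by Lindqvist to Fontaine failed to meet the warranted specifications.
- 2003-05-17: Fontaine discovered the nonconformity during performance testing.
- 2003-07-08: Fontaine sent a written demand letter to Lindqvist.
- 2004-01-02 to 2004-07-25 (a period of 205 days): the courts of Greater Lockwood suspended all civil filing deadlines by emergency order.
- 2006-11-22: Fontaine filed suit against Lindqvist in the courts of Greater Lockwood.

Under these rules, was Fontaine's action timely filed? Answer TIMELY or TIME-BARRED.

TIMELY

The claim did not accrue until Fontaine discovered the injury on 2003-05-17; the 2000-11-22 act date does not start the clock under the stated rule.
3 years from 2003-05-17 is 2006-05-17.
Because the emergency suspension of filing deadlines ran from 2004-01-02 to 2004-07-25, the deadline is extended by 205 days to 2006-12-08.
None of the other events listed affects the running of the period under the stated rules.
Filing on 2006-11-22 beat the 2006-12-08 deadline — the action is timely.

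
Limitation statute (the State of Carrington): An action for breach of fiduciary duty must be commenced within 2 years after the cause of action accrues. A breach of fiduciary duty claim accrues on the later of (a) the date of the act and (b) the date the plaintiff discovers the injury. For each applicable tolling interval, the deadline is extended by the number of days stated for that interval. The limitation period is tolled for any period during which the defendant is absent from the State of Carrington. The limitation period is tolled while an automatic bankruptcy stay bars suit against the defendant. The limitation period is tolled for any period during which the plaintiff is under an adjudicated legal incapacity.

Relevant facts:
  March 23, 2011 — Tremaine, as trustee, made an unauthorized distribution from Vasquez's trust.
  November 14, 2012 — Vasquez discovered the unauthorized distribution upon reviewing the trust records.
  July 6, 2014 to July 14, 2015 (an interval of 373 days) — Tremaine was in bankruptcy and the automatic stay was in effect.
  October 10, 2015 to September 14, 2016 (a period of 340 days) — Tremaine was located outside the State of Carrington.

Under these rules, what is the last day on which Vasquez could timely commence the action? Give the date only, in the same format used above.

October 27, 2016

Because discovery on November 14, 2012 post-dates the March 23, 2011 act, accrual under the later-of rule falls on November 14, 2012.
The untolled deadline — 2 years after November 14, 2012 — is November 14, 2014.
The automatic bankruptcy stay from July 6, 2014 to July 14, 2015 tolled the period for 373 days, extending the deadline to November 22, 2015.
Because the defendant's absence from the jurisdiction ran from October 10, 2015 to September 14, 2016, the deadline is extended by 340 days to October 27, 2016.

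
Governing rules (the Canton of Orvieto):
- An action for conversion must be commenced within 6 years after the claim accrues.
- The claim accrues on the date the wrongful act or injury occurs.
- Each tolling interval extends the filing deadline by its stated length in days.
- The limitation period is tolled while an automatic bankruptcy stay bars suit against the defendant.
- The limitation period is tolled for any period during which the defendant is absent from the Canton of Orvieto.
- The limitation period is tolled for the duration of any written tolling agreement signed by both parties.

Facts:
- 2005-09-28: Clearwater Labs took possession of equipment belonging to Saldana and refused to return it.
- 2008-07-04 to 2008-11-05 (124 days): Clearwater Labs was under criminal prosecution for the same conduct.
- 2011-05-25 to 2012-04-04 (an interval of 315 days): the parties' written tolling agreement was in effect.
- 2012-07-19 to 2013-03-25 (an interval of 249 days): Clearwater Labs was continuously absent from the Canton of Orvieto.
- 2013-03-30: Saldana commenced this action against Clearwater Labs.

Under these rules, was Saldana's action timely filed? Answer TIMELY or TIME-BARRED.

The claim accrued on 2005-09-28, when the wrongful act occurred.
6 years from 2005-09-28 is 2011-09-28.
Because the written tolling agreement ran from 2011-05-25 to 2012-04-04, the deadline is extended by 315 days to 2012-08-08.
Because the defendant's absence from the jurisdiction ran from 2012-07-19 to 2013-03-25, the deadline is extended by 249 days to 2013-04-14.
The pending criminal prosecution from 2008-07-04 to 2008-11-05 does not toll the period, because no stated rule makes a criminal prosecution a tolling event.
Filing on 2013-03-30 beat the 2013-04-14 deadline — the action is timely.

TIMELY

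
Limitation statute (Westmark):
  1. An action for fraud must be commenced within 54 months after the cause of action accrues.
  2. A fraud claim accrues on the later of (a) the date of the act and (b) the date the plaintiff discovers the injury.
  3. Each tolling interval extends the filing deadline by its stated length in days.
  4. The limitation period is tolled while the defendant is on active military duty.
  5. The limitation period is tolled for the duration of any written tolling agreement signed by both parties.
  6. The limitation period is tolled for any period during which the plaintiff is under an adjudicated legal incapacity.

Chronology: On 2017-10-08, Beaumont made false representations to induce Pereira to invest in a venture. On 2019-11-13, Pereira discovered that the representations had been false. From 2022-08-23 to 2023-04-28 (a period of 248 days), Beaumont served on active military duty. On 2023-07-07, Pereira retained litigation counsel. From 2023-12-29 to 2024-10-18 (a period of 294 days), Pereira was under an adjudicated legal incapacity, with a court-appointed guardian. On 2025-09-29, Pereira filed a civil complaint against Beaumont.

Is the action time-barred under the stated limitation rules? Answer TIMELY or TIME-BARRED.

TIMELY

Taking the later of the act (2017-10-08) and discovery (2019-11-13), the claim accrued on 2019-11-13.
54 months from 2019-11-13 is 2024-05-13.
Because the defendant's active military service ran from 2022-08-23 to 2023-04-28, the deadline is extended by 248 days to 2025-01-16.
The period was tolled for 294 days by the plaintiff's legal incapacity (2023-12-29 to 2024-10-18), pushing the deadline to 2025-11-06.
None of the other events listed affects the running of the period under the stated rules.
Filing on 2025-09-29 beat the 2025-11-06 deadline — the action is timely.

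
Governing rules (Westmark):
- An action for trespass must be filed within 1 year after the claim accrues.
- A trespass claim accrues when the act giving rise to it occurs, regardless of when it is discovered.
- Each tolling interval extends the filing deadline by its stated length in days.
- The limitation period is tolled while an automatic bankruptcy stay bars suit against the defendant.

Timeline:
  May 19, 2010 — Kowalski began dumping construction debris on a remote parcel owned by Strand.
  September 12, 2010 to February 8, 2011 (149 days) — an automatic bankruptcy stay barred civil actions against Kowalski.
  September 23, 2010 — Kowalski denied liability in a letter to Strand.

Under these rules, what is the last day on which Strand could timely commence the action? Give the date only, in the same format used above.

The claim accrued on May 19, 2010, the date of the act.
Adding the 1 year base period to May 19, 2010 gives a deadline of May 19, 2011, before any tolling.
The period was tolled for 149 days by the automatic bankruptcy stay (September 12, 2010 to February 8, 2011), pushing the deadline to October 15, 2011.
The other events in the timeline have no effect on the limitation period under the stated rules.

October 15, 2011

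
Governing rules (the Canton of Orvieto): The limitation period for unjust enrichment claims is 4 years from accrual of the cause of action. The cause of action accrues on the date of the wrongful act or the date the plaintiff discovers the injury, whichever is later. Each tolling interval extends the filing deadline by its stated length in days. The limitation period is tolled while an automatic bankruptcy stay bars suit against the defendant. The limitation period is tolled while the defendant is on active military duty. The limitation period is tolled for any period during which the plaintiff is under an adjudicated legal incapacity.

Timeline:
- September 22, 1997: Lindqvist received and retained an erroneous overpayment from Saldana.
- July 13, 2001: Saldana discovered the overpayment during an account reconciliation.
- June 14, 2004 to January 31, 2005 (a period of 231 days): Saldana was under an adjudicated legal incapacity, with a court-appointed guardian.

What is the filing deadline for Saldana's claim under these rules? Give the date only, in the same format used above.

Because discovery on July 13, 2001 post-dates the September 22, 1997 act, accrual under the later-of rule falls on July 13, 2001.
Adding the 4 years base period to July 13, 2001 gives a deadline of July 13, 2005, before any tolling.
The plaintiff's legal incapacity from June 14, 2004 to January 31, 2005 tolled the period for 231 days, extending the deadline to March 1, 2006.

March 1, 2006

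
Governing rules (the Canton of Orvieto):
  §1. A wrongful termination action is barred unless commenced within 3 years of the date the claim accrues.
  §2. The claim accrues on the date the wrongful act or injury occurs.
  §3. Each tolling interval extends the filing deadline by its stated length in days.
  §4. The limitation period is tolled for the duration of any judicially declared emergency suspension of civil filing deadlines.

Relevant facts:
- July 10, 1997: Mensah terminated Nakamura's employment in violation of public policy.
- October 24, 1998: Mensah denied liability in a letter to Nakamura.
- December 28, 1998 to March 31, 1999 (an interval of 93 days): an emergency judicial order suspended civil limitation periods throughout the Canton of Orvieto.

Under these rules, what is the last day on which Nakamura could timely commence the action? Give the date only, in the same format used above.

The limitation period began to run on July 10, 1997.
The untolled deadline — 3 years after July 10, 1997 — is July 10, 2000.
Because the emergency suspension of filing deadlines ran from December 28, 1998 to March 31, 1999, the deadline is extended by 93 days to October 11, 2000.
None of the other events listed affects the running of the period under the stated rules.

October 11, 2000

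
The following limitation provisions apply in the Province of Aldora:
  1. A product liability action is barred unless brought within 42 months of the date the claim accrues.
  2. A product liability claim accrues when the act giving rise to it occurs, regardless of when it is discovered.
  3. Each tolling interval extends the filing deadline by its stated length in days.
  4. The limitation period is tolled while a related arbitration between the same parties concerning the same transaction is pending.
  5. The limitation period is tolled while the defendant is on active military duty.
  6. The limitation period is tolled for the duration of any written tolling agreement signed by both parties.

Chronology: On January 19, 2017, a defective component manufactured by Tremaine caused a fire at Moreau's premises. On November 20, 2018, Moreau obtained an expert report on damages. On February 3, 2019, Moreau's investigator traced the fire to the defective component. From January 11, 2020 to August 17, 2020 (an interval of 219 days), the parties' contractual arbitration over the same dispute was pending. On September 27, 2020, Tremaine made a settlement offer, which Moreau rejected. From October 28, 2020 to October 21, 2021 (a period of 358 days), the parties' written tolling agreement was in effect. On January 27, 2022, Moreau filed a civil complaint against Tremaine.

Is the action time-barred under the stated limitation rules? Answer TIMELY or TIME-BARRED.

Accrual is governed by the date of the act, so the period began to run on January 19, 2017; the later discovery on February 3, 2019 is irrelevant under the stated rule.
Adding the 42 months base period to January 19, 2017 gives a deadline of July 19, 2020, before any tolling.
The period was tolled for 219 days by the pending related arbitration (January 11, 2020 to August 17, 2020), pushing the deadline to February 23, 2021.
The period was tolled for 358 days by the written tolling agreement (October 28, 2020 to October 21, 2021), pushing the deadline to February 16, 2022.
None of the other events listed affects the running of the period under the stated rules.
Filing on January 27, 2022 beat the February 16, 2022 deadline — the action is timely.

TIMELY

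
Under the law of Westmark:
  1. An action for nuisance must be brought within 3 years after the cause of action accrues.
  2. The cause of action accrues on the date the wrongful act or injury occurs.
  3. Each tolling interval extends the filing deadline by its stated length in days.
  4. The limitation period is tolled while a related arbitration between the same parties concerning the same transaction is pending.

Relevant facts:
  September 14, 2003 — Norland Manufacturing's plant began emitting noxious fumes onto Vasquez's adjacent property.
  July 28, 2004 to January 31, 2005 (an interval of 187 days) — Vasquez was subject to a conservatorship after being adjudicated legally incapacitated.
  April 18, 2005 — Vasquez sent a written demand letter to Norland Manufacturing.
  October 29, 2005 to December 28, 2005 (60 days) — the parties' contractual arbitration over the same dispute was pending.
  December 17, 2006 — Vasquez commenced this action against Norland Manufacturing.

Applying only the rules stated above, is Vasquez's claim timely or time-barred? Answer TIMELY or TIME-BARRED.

The claim accrued on September 14, 2003, when the wrongful act occurred.
3 years from September 14, 2003 is September 14, 2006.
The pending related arbitration from October 29, 2005 to December 28, 2005 tolled the period for 60 days, extending the deadline to November 13, 2006.
The plaintiff's legal incapacity from July 28, 2004 to January 31, 2005 does not toll the period, because no stated rule makes the plaintiff's incapacity a tolling event.
None of the other events listed affects the running of the period under the stated rules.
The December 17, 2006 filing falls after the November 13, 2006 deadline; the claim is time-barred.

TIME-BARRED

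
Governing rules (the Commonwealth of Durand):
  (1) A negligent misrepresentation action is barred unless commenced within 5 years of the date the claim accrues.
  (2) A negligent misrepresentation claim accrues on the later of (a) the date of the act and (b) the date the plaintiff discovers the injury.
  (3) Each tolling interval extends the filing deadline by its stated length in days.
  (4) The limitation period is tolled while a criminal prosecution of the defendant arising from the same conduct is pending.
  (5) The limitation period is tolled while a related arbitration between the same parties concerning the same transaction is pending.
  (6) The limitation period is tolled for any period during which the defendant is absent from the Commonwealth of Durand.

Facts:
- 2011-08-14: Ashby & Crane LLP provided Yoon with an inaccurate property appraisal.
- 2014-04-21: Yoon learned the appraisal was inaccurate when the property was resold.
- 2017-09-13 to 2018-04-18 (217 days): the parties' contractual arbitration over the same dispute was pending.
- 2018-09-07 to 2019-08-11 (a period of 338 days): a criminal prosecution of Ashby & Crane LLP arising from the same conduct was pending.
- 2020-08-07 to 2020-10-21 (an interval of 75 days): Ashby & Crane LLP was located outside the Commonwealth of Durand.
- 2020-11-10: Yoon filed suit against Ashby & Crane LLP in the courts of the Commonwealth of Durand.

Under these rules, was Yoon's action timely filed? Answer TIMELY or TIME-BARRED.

TIMELY

Taking the later of the act (2011-08-14) and discovery (2014-04-21), the claim accrued on 2014-04-21.
5 years from 2014-04-21 is 2019-04-21.
The pending related arbitration from 2017-09-13 to 2018-04-18 tolled the period for 217 days, extending the deadline to 2019-11-24.
The period was tolled for 338 days by the pending criminal prosecution (2018-09-07 to 2019-08-11), pushing the deadline to 2020-10-27.
Because the defendant's absence from the jurisdiction ran from 2020-08-07 to 2020-10-21, the deadline is extended by 75 days to 2021-01-10.
Filing on 2020-11-10 beat the 2021-01-10 deadline — the action is timely.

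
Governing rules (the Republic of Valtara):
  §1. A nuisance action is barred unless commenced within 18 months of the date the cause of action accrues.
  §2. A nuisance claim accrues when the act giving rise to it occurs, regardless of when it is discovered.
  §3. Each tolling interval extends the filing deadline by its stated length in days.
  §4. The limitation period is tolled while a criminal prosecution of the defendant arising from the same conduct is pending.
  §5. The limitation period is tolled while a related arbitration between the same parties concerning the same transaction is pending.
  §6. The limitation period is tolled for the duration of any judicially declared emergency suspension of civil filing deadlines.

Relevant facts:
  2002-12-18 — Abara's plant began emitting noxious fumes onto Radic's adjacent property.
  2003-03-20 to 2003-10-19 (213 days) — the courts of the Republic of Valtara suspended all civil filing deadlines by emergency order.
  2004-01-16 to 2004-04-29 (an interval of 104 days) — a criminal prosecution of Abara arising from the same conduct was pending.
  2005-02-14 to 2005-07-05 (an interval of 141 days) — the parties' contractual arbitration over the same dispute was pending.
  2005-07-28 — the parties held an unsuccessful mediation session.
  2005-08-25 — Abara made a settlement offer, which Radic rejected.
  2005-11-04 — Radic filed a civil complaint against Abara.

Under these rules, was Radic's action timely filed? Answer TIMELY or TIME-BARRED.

TIME-BARRED

The claim accrued on 2002-12-18, when the wrongful act occurred.
The untolled deadline — 18 months after 2002-12-18 — is 2004-06-18.
Because the emergency suspension of filing deadlines ran from 2003-03-20 to 2003-10-19, the deadline is extended by 213 days to 2005-01-17.
Because the pending criminal prosecution ran from 2004-01-16 to 2004-04-29, the deadline is extended by 104 days to 2005-05-01.
Because the pending related arbitration ran from 2005-02-14 to 2005-07-05, the deadline is extended by 141 days to 2005-09-19.
Nothing else in the chronology tolls or restarts the period.
Filing on 2005-11-04 missed the 2005-09-19 deadline — the action is time-barred.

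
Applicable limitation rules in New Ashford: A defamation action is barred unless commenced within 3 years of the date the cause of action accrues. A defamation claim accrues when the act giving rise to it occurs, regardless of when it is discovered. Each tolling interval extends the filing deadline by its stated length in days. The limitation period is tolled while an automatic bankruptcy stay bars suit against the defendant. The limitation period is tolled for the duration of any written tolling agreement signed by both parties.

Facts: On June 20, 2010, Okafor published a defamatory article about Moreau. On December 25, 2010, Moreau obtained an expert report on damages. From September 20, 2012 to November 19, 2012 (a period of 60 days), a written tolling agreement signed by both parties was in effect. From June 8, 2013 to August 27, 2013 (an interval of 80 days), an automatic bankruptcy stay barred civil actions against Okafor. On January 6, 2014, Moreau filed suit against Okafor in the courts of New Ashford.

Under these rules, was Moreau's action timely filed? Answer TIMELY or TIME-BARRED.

TIME-BARRED

The claim accrued on June 20, 2010, when the wrongful act occurred.
Adding the 3 years base period to June 20, 2010 gives a deadline of June 20, 2013, before any tolling.
The written tolling agreement from September 20, 2012 to November 19, 2012 tolled the period for 60 days, extending the deadline to August 19, 2013.
Because the automatic bankruptcy stay ran from June 8, 2013 to August 27, 2013, the deadline is extended by 80 days to November 7, 2013.
Nothing else in the chronology tolls or restarts the period.
Moreau filed on January 6, 2014, after the November 7, 2013 deadline, so the action is time-barred.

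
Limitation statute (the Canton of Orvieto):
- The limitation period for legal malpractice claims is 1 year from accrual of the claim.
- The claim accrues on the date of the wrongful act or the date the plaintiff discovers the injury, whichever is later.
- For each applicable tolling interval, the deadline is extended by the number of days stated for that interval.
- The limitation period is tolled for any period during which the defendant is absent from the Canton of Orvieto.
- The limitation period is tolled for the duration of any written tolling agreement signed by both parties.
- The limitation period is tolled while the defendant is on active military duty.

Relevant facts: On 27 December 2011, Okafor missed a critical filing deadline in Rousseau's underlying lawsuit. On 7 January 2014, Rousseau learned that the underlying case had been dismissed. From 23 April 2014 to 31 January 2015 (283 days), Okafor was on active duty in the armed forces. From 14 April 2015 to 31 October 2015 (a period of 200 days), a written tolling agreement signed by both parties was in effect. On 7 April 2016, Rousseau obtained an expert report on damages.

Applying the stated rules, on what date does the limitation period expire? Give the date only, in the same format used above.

Taking the later of the act (27 December 2011) and discovery (7 January 2014), the claim accrued on 7 January 2014.
The untolled deadline — 1 year after 7 January 2014 — is 7 January 2015.
Because the defendant's active military service ran from 23 April 2014 to 31 January 2015, the deadline is extended by 283 days to 17 October 2015.
The written tolling agreement from 14 April 2015 to 31 October 2015 tolled the period for 200 days, extending the deadline to 4 May 2016.
None of the other events listed affects the running of the period under the stated rules.

4 May 2016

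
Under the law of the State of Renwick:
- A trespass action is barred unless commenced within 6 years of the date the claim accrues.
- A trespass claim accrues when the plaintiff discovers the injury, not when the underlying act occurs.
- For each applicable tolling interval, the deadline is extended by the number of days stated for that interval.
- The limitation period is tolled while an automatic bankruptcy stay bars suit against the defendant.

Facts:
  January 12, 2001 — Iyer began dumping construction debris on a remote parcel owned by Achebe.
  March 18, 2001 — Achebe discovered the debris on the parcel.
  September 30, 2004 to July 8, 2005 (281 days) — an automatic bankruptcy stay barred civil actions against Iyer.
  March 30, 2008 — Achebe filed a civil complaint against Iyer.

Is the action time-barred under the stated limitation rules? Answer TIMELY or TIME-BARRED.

Under the discovery rule, the claim accrued on March 18, 2001, when Achebe discovered the injury — not on the January 12, 2001 date of the underlying act.
6 years from March 18, 2001 is March 18, 2007.
The automatic bankruptcy stay from September 30, 2004 to July 8, 2005 tolled the period for 281 days, extending the deadline to December 24, 2007.
Achebe filed on March 30, 2008, after the December 24, 2007 deadline, so the action is time-barred.

TIME-BARRED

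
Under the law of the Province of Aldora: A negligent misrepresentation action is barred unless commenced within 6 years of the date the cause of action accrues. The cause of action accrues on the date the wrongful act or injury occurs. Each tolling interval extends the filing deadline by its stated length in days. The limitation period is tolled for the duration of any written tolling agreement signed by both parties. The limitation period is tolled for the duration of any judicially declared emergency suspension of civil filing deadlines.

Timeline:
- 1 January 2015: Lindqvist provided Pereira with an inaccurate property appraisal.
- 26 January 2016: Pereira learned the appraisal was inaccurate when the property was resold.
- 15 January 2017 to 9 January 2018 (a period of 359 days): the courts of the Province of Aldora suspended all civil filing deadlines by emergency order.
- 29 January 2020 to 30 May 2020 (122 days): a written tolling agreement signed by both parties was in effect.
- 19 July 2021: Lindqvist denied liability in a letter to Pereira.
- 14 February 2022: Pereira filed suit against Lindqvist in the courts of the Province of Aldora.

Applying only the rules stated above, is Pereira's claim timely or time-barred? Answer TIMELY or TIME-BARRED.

Because the rule ties accrual to occurrence, the claim accrued on 1 January 2015, not on the 26 January 2016 discovery date.
Adding the 6 years base period to 1 January 2015 gives a deadline of 1 January 2021, before any tolling.
The period was tolled for 359 days by the emergency suspension of filing deadlines (15 January 2017 to 9 January 2018), pushing the deadline to 26 December 2021.
The written tolling agreement from 29 January 2020 to 30 May 2020 tolled the period for 122 days, extending the deadline to 27 April 2022.
None of the other events listed affects the running of the period under the stated rules.
Filing on 14 February 2022 beat the 27 April 2022 deadline — the action is timely.

TIMELY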